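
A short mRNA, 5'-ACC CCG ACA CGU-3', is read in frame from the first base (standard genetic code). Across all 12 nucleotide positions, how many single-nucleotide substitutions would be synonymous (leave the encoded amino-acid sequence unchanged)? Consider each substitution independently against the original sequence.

12

Codon 1 (ACC, Thr): 3 synonymous substitutions.
Codon 2 (CCG, Pro): 3 synonymous substitutions.
Codon 3 (ACA, Thr): 3 synonymous substitutions.
Codon 4 (CGU, Arg): 3 synonymous substitutions.
Total: 3 + 3 + 3 + 3 = 12.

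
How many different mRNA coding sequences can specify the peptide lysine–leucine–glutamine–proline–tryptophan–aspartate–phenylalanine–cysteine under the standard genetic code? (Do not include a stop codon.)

Lys: 2 codons.
Leu: 6 codons.
Gln: 2 codons.
Pro: 4 codons.
Trp: 1 codon.
Asp: 2 codons.
Phe: 2 codons.
Cys: 2 codons.
2 × 6 × 2 × 4 × 1 × 2 × 2 × 2 = 768.

768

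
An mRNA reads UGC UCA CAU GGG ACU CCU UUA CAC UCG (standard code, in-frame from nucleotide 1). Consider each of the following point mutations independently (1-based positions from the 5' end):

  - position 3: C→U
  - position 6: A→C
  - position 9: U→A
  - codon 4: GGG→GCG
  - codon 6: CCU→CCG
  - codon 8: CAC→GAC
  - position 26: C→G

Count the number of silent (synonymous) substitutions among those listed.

3

Codon 1: UGC (Cys) → UGU (Cys) — synonymous.
Codon 2: UCA (Ser) → UCC (Ser) — synonymous.
Codon 3: CAU (His) → CAA (Gln) — missense.
Codon 4: GGG (Gly) → GCG (Ala) — missense.
Codon 6: CCU (Pro) → CCG (Pro) — synonymous.
Codon 8: CAC (His) → GAC (Asp) — missense.
Codon 9: UCG (Ser) → UGG (Trp) — missense.
Synonymous: 3 of 7.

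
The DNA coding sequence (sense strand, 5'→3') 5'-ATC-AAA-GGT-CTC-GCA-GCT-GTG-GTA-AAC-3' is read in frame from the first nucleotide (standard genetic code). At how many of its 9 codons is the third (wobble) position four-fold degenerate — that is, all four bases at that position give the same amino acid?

Codon 1 ATC (Ile): third position 3-fold.
Codon 2 AAA (Lys): third position 2-fold.
Codon 3 GGT (Gly): third position 4-fold.
Codon 4 CTC (Leu): third position 4-fold.
Codon 5 GCA (Ala): third position 4-fold.
Codon 6 GCT (Ala): third position 4-fold.
Codon 7 GTG (Val): third position 4-fold.
Codon 8 GTA (Val): third position 4-fold.
Codon 9 AAC (Asn): third position 2-fold.
Four-fold degenerate third positions: 6.

6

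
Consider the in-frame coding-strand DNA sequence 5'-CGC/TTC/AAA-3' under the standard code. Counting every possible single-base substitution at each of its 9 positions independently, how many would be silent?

Codon 1 (CGC, Arg): 3 synonymous substitutions.
Codon 2 (TTC, Phe): 1 synonymous substitution.
Codon 3 (AAA, Lys): 1 synonymous substitution.
Total: 3 + 1 + 1 = 5.

5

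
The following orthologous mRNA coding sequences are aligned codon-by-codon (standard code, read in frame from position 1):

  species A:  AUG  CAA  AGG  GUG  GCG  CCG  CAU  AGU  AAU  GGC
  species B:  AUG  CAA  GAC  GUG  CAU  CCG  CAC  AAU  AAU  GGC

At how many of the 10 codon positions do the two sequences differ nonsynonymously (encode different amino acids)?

3

Codon 1: AUG Met / AUG Met — identical.
Codon 2: CAA Gln / CAA Gln — identical.
Codon 3: AGG Arg / GAC Asp — nonsynonymous.
Codon 4: GUG Val / GUG Val — identical.
Codon 5: GCG Ala / CAU His — nonsynonymous.
Codon 6: CCG Pro / CCG Pro — identical.
Codon 7: CAU His / CAC His — synonymous.
Codon 8: AGU Ser / AAU Asn — nonsynonymous.
Codon 9: AAU Asn / AAU Asn — identical.
Codon 10: GGC Gly / GGC Gly — identical.
Nonsynonymous differences: 3.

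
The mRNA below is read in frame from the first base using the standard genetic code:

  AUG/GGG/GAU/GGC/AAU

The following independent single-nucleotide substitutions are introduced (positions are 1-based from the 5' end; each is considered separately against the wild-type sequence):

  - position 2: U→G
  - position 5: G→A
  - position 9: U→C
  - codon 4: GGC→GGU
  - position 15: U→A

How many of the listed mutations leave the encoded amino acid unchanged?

2

Codon 1: AUG (Met) → AGG (Arg) — missense.
Codon 2: GGG (Gly) → GAG (Glu) — missense.
Codon 3: GAU (Asp) → GAC (Asp) — synonymous.
Codon 4: GGC (Gly) → GGU (Gly) — synonymous.
Codon 5: AAU (Asn) → AAA (Lys) — missense.
Synonymous: 2 of 5.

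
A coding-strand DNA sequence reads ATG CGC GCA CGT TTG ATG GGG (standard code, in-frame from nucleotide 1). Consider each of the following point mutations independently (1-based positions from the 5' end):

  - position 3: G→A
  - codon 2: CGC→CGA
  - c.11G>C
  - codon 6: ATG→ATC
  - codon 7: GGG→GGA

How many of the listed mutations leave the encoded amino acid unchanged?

2

Codon 1: ATG (Met) → ATA (Ile) — missense.
Codon 2: CGC (Arg) → CGA (Arg) — synonymous.
Codon 4: CGT (Arg) → CCT (Pro) — missense.
Codon 6: ATG (Met) → ATC (Ile) — missense.
Codon 7: GGG (Gly) → GGA (Gly) — synonymous.
Synonymous: 2 of 5.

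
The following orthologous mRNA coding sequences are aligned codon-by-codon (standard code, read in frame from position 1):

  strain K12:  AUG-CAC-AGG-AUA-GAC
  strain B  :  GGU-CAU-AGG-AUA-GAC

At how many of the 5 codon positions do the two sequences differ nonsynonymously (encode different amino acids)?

1

Codon 1: AUG Met / GGU Gly — nonsynonymous.
Codon 2: CAC His / CAU His — synonymous.
Codon 3: AGG Arg / AGG Arg — identical.
Codon 4: AUA Ile / AUA Ile — identical.
Codon 5: GAC Asp / GAC Asp — identical.
Nonsynonymous differences: 1.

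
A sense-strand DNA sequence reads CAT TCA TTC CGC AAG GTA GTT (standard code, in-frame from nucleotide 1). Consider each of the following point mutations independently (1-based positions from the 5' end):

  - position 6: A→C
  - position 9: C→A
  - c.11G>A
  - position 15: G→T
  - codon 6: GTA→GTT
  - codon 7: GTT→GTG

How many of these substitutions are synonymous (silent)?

Codon 2: TCA (Ser) → TCC (Ser) — synonymous.
Codon 3: TTC (Phe) → TTA (Leu) — missense.
Codon 4: CGC (Arg) → CAC (His) — missense.
Codon 5: AAG (Lys) → AAT (Asn) — missense.
Codon 6: GTA (Val) → GTT (Val) — synonymous.
Codon 7: GTT (Val) → GTG (Val) — synonymous.
Synonymous: 3 of 6.

3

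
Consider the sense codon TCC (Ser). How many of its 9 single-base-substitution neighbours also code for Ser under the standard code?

Position 1: none → 0 synonymous.
Position 2: none → 0 synonymous.
Position 3: TCT, TCA, TCG → 3 synonymous.
Total: 0 + 0 + 3 = 3.

3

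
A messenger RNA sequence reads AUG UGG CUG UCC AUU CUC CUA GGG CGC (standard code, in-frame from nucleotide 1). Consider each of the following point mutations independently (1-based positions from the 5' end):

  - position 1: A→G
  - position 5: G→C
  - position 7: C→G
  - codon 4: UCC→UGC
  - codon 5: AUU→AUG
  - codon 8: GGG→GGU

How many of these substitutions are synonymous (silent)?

1

Codon 1: AUG (Met) → GUG (Val) — missense.
Codon 2: UGG (Trp) → UCG (Ser) — missense.
Codon 3: CUG (Leu) → GUG (Val) — missense.
Codon 4: UCC (Ser) → UGC (Cys) — missense.
Codon 5: AUU (Ile) → AUG (Met) — missense.
Codon 8: GGG (Gly) → GGU (Gly) — synonymous.
Synonymous: 1 of 6.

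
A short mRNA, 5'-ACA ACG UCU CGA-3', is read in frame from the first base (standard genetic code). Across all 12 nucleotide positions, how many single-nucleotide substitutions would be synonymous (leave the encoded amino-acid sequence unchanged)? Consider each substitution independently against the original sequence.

Codon 1 (ACA, Thr): 3 synonymous substitutions.
Codon 2 (ACG, Thr): 3 synonymous substitutions.
Codon 3 (UCU, Ser): 3 synonymous substitutions.
Codon 4 (CGA, Arg): 4 synonymous substitutions.
Total: 3 + 3 + 3 + 4 = 13.

13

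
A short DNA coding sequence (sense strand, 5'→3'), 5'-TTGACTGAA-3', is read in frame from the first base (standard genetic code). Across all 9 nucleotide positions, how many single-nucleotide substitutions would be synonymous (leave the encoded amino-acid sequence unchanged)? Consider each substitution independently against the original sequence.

6

Codon 1 (TTG, Leu): 2 synonymous substitutions.
Codon 2 (ACT, Thr): 3 synonymous substitutions.
Codon 3 (GAA, Glu): 1 synonymous substitution.
Total: 2 + 3 + 1 = 6.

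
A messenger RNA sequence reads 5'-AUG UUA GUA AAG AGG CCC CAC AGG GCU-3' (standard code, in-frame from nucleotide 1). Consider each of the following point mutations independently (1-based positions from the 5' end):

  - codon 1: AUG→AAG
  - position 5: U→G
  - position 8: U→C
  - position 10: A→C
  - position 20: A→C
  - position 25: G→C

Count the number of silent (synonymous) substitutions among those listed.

0

Codon 1: AUG (Met) → AAG (Lys) — missense.
Codon 2: UUA (Leu) → UGA (Stop) — nonsense.
Codon 3: GUA (Val) → GCA (Ala) — missense.
Codon 4: AAG (Lys) → CAG (Gln) — missense.
Codon 7: CAC (His) → CCC (Pro) — missense.
Codon 9: GCU (Ala) → CCU (Pro) — missense.
Synonymous: 0 of 6.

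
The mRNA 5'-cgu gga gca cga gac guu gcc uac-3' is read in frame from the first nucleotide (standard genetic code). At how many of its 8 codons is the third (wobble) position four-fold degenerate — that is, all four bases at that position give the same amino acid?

Codon 1 CGU (Arg): third position 4-fold.
Codon 2 GGA (Gly): third position 4-fold.
Codon 3 GCA (Ala): third position 4-fold.
Codon 4 CGA (Arg): third position 4-fold.
Codon 5 GAC (Asp): third position 2-fold.
Codon 6 GUU (Val): third position 4-fold.
Codon 7 GCC (Ala): third position 4-fold.
Codon 8 UAC (Tyr): third position 2-fold.
Four-fold degenerate third positions: 6.

6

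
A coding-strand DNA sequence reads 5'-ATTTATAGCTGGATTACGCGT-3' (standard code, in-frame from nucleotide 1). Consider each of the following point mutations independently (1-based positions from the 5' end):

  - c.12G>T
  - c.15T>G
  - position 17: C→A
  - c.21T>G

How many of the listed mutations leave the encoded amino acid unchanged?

1

Codon 4: TGG (Trp) → TGT (Cys) — missense.
Codon 5: ATT (Ile) → ATG (Met) — missense.
Codon 6: ACG (Thr) → AAG (Lys) — missense.
Codon 7: CGT (Arg) → CGG (Arg) — synonymous.
Synonymous: 1 of 4.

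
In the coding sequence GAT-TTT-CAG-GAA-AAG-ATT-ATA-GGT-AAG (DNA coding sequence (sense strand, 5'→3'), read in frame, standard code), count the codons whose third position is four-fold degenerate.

1

Codon 1 GAT (Asp): third position 2-fold.
Codon 2 TTT (Phe): third position 2-fold.
Codon 3 CAG (Gln): third position 2-fold.
Codon 4 GAA (Glu): third position 2-fold.
Codon 5 AAG (Lys): third position 2-fold.
Codon 6 ATT (Ile): third position 3-fold.
Codon 7 ATA (Ile): third position 3-fold.
Codon 8 GGT (Gly): third position 4-fold.
Codon 9 AAG (Lys): third position 2-fold.
Four-fold degenerate third positions: 1.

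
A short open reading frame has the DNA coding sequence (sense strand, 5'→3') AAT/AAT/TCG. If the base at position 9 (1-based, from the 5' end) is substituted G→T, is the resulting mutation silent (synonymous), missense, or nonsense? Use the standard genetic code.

Position 9 falls in codon 3: TCG → Ser.
After the substitution the codon is TCT → Ser.
Both encode Ser, so the change is synonymous.

silent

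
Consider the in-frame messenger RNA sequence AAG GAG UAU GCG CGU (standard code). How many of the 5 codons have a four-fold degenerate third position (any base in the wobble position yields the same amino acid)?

Codon 1 AAG (Lys): third position 2-fold.
Codon 2 GAG (Glu): third position 2-fold.
Codon 3 UAU (Tyr): third position 2-fold.
Codon 4 GCG (Ala): third position 4-fold.
Codon 5 CGU (Arg): third position 4-fold.
Four-fold degenerate third positions: 2.

2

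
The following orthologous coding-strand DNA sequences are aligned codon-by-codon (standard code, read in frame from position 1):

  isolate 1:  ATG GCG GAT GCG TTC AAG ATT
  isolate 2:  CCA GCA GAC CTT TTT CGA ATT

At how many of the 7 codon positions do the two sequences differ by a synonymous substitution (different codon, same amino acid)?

3

Codon 1: ATG Met / CCA Pro — nonsynonymous.
Codon 2: GCG Ala / GCA Ala — synonymous.
Codon 3: GAT Asp / GAC Asp — synonymous.
Codon 4: GCG Ala / CTT Leu — nonsynonymous.
Codon 5: TTC Phe / TTT Phe — synonymous.
Codon 6: AAG Lys / CGA Arg — nonsynonymous.
Codon 7: ATT Ile / ATT Ile — identical.
Synonymous differences: 3.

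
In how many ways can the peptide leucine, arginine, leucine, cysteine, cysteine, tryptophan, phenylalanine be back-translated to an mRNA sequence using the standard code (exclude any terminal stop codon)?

1728

Leu: 6 codons.
Arg: 6 codons.
Leu: 6 codons.
Cys: 2 codons.
Cys: 2 codons.
Trp: 1 codon.
Phe: 2 codons.
6 × 6 × 6 × 2 × 2 × 1 × 2 = 1728.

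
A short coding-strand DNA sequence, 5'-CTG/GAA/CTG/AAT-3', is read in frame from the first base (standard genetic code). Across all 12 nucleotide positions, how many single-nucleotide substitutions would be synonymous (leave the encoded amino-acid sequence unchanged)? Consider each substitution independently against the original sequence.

Codon 1 (CTG, Leu): 4 synonymous substitutions.
Codon 2 (GAA, Glu): 1 synonymous substitution.
Codon 3 (CTG, Leu): 4 synonymous substitutions.
Codon 4 (AAT, Asn): 1 synonymous substitution.
Total: 4 + 1 + 4 + 1 = 10.

10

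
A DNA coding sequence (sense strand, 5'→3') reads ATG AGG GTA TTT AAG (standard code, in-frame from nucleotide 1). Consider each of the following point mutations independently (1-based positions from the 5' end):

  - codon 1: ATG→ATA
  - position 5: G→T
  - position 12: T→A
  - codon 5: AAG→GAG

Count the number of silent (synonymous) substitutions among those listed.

Codon 1: ATG (Met) → ATA (Ile) — missense.
Codon 2: AGG (Arg) → ATG (Met) — missense.
Codon 4: TTT (Phe) → TTA (Leu) — missense.
Codon 5: AAG (Lys) → GAG (Glu) — missense.
Synonymous: 0 of 4.

0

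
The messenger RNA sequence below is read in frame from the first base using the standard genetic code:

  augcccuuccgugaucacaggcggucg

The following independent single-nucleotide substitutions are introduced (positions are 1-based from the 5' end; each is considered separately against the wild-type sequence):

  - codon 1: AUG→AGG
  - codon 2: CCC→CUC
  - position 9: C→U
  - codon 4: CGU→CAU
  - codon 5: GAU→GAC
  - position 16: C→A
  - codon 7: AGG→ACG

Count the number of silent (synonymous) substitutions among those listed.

2

Codon 1: AUG (Met) → AGG (Arg) — missense.
Codon 2: CCC (Pro) → CUC (Leu) — missense.
Codon 3: UUC (Phe) → UUU (Phe) — synonymous.
Codon 4: CGU (Arg) → CAU (His) — missense.
Codon 5: GAU (Asp) → GAC (Asp) — synonymous.
Codon 6: CAC (His) → AAC (Asn) — missense.
Codon 7: AGG (Arg) → ACG (Thr) — missense.
Synonymous: 2 of 7.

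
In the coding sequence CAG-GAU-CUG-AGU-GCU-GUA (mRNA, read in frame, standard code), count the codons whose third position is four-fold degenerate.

3

Codon 1 CAG (Gln): third position 2-fold.
Codon 2 GAU (Asp): third position 2-fold.
Codon 3 CUG (Leu): third position 4-fold.
Codon 4 AGU (Ser): third position 2-fold.
Codon 5 GCU (Ala): third position 4-fold.
Codon 6 GUA (Val): third position 4-fold.
Four-fold degenerate third positions: 3.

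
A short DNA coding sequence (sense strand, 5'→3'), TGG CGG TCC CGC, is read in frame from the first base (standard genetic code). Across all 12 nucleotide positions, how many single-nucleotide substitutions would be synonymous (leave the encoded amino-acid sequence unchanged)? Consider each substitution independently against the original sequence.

Codon 1 (TGG, Trp): 0 synonymous substitutions.
Codon 2 (CGG, Arg): 4 synonymous substitutions.
Codon 3 (TCC, Ser): 3 synonymous substitutions.
Codon 4 (CGC, Arg): 3 synonymous substitutions.
Total: 0 + 4 + 3 + 3 = 10.

10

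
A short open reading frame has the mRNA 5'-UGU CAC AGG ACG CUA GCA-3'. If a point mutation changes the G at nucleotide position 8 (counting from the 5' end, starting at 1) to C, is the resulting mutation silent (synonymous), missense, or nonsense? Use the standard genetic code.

Position 8 falls in codon 3: AGG → Arg.
After the substitution the codon is ACG → Thr.
Arg ≠ Thr, so this is a missense mutation.

missense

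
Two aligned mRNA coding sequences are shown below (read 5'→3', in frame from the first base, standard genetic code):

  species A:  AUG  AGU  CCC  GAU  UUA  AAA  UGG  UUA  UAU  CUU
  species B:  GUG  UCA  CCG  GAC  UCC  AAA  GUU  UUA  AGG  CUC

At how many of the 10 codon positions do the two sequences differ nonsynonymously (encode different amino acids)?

4

Codon 1: AUG Met / GUG Val — nonsynonymous.
Codon 2: AGU Ser / UCA Ser — synonymous.
Codon 3: CCC Pro / CCG Pro — synonymous.
Codon 4: GAU Asp / GAC Asp — synonymous.
Codon 5: UUA Leu / UCC Ser — nonsynonymous.
Codon 6: AAA Lys / AAA Lys — identical.
Codon 7: UGG Trp / GUU Val — nonsynonymous.
Codon 8: UUA Leu / UUA Leu — identical.
Codon 9: UAU Tyr / AGG Arg — nonsynonymous.
Codon 10: CUU Leu / CUC Leu — synonymous.
Nonsynonymous differences: 4.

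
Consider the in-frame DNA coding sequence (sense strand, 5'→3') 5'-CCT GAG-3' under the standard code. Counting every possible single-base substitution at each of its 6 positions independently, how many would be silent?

Codon 1 (CCT, Pro): 3 synonymous substitutions.
Codon 2 (GAG, Glu): 1 synonymous substitution.
Total: 3 + 1 = 4.

4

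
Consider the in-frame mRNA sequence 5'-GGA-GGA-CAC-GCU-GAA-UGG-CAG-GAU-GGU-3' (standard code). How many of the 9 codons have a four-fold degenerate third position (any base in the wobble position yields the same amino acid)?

Codon 1 GGA (Gly): third position 4-fold.
Codon 2 GGA (Gly): third position 4-fold.
Codon 3 CAC (His): third position 2-fold.
Codon 4 GCU (Ala): third position 4-fold.
Codon 5 GAA (Glu): third position 2-fold.
Codon 6 UGG (Trp): third position 1-fold.
Codon 7 CAG (Gln): third position 2-fold.
Codon 8 GAU (Asp): third position 2-fold.
Codon 9 GGU (Gly): third position 4-fold.
Four-fold degenerate third positions: 4.

4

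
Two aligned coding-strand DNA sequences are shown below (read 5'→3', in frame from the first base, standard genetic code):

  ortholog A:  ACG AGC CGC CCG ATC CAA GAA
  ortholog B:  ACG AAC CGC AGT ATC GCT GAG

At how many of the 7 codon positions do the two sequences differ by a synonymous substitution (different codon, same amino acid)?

Codon 1: ACG Thr / ACG Thr — identical.
Codon 2: AGC Ser / AAC Asn — nonsynonymous.
Codon 3: CGC Arg / CGC Arg — identical.
Codon 4: CCG Pro / AGT Ser — nonsynonymous.
Codon 5: ATC Ile / ATC Ile — identical.
Codon 6: CAA Gln / GCT Ala — nonsynonymous.
Codon 7: GAA Glu / GAG Glu — synonymous.
Synonymous differences: 1.

1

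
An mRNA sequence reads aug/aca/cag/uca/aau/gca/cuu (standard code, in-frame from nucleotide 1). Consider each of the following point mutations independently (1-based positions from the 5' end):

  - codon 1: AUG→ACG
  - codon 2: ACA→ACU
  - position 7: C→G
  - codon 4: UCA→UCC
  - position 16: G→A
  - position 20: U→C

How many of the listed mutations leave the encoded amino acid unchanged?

Codon 1: AUG (Met) → ACG (Thr) — missense.
Codon 2: ACA (Thr) → ACU (Thr) — synonymous.
Codon 3: CAG (Gln) → GAG (Glu) — missense.
Codon 4: UCA (Ser) → UCC (Ser) — synonymous.
Codon 6: GCA (Ala) → ACA (Thr) — missense.
Codon 7: CUU (Leu) → CCU (Pro) — missense.
Synonymous: 2 of 6.

2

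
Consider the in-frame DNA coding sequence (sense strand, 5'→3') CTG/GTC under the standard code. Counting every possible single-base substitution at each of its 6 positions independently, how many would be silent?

Codon 1 (CTG, Leu): 4 synonymous substitutions.
Codon 2 (GTC, Val): 3 synonymous substitutions.
Total: 4 + 3 = 7.

7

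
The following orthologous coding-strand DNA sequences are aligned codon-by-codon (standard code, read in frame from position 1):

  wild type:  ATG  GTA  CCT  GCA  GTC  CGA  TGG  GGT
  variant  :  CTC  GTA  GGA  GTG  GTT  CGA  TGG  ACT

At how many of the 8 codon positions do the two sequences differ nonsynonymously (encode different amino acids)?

4

Codon 1: ATG Met / CTC Leu — nonsynonymous.
Codon 2: GTA Val / GTA Val — identical.
Codon 3: CCT Pro / GGA Gly — nonsynonymous.
Codon 4: GCA Ala / GTG Val — nonsynonymous.
Codon 5: GTC Val / GTT Val — synonymous.
Codon 6: CGA Arg / CGA Arg — identical.
Codon 7: TGG Trp / TGG Trp — identical.
Codon 8: GGT Gly / ACT Thr — nonsynonymous.
Nonsynonymous differences: 4.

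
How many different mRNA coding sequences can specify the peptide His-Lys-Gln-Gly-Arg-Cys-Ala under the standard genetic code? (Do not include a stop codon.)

His: 2 codons.
Lys: 2 codons.
Gln: 2 codons.
Gly: 4 codons.
Arg: 6 codons.
Cys: 2 codons.
Ala: 4 codons.
2 × 2 × 2 × 4 × 6 × 2 × 4 = 1536.

1536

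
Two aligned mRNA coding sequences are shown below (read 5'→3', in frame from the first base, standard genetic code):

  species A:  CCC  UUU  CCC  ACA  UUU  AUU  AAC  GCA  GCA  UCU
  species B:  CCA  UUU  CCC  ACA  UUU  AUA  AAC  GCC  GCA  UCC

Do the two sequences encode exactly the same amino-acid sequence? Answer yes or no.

Codon 1: CCC Pro / CCA Pro — synonymous.
Codon 2: UUU Phe / UUU Phe — identical.
Codon 3: CCC Pro / CCC Pro — identical.
Codon 4: ACA Thr / ACA Thr — identical.
Codon 5: UUU Phe / UUU Phe — identical.
Codon 6: AUU Ile / AUA Ile — synonymous.
Codon 7: AAC Asn / AAC Asn — identical.
Codon 8: GCA Ala / GCC Ala — synonymous.
Codon 9: GCA Ala / GCA Ala — identical.
Codon 10: UCU Ser / UCC Ser — synonymous.
Nonsynonymous differences: 0 → same protein.

yes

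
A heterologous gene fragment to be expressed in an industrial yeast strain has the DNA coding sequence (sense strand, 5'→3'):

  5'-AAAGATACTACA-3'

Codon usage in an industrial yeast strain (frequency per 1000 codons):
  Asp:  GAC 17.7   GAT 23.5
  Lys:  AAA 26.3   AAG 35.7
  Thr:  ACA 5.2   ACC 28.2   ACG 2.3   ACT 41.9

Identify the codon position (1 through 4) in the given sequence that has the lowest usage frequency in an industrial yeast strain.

4

Codon 1 AAA (Lys): 26.3 per 1000.
Codon 2 GAT (Asp): 23.5 per 1000.
Codon 3 ACT (Thr): 41.9 per 1000.
Codon 4 ACA (Thr): 5.2 per 1000.
Lowest frequency is 5.2 at codon 4.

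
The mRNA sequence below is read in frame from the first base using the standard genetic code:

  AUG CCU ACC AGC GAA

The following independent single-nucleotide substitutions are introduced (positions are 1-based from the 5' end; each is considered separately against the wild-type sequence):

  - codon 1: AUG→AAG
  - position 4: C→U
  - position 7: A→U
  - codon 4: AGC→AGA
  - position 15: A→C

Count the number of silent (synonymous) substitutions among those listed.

0

Codon 1: AUG (Met) → AAG (Lys) — missense.
Codon 2: CCU (Pro) → UCU (Ser) — missense.
Codon 3: ACC (Thr) → UCC (Ser) — missense.
Codon 4: AGC (Ser) → AGA (Arg) — missense.
Codon 5: GAA (Glu) → GAC (Asp) — missense.
Synonymous: 0 of 5.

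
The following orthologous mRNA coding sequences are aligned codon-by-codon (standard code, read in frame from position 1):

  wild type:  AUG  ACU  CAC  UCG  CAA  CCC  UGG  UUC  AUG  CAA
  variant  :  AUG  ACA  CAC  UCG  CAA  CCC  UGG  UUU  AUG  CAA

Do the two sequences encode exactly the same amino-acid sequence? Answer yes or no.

yes

Codon 1: AUG Met / AUG Met — identical.
Codon 2: ACU Thr / ACA Thr — synonymous.
Codon 3: CAC His / CAC His — identical.
Codon 4: UCG Ser / UCG Ser — identical.
Codon 5: CAA Gln / CAA Gln — identical.
Codon 6: CCC Pro / CCC Pro — identical.
Codon 7: UGG Trp / UGG Trp — identical.
Codon 8: UUC Phe / UUU Phe — synonymous.
Codon 9: AUG Met / AUG Met — identical.
Codon 10: CAA Gln / CAA Gln — identical.
Nonsynonymous differences: 0 → same protein.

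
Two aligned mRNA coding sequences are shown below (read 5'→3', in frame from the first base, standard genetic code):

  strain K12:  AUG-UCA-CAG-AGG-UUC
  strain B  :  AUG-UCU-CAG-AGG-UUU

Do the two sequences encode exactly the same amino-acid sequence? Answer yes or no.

yes

Codon 1: AUG Met / AUG Met — identical.
Codon 2: UCA Ser / UCU Ser — synonymous.
Codon 3: CAG Gln / CAG Gln — identical.
Codon 4: AGG Arg / AGG Arg — identical.
Codon 5: UUC Phe / UUU Phe — synonymous.
Nonsynonymous differences: 0 → same protein.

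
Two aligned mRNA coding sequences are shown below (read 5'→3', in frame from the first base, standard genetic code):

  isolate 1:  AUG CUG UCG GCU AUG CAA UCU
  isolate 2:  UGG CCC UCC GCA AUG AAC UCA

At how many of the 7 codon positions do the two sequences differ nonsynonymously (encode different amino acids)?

Codon 1: AUG Met / UGG Trp — nonsynonymous.
Codon 2: CUG Leu / CCC Pro — nonsynonymous.
Codon 3: UCG Ser / UCC Ser — synonymous.
Codon 4: GCU Ala / GCA Ala — synonymous.
Codon 5: AUG Met / AUG Met — identical.
Codon 6: CAA Gln / AAC Asn — nonsynonymous.
Codon 7: UCU Ser / UCA Ser — synonymous.
Nonsynonymous differences: 3.

3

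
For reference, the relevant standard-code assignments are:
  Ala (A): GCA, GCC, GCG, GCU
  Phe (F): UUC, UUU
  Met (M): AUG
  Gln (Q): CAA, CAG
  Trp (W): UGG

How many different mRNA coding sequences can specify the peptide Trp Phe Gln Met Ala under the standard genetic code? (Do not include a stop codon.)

16

Trp: 1 codon.
Phe: 2 codons.
Gln: 2 codons.
Met: 1 codon.
Ala: 4 codons.
1 × 2 × 2 × 1 × 4 = 16.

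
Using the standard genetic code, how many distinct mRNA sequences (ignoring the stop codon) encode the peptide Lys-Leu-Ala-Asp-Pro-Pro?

Lys: 2 codons.
Leu: 6 codons.
Ala: 4 codons.
Asp: 2 codons.
Pro: 4 codons.
Pro: 4 codons.
2 × 6 × 4 × 2 × 4 × 4 = 1536.

1536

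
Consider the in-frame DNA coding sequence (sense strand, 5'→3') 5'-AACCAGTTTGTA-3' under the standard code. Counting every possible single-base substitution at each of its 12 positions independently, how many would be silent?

6

Codon 1 (AAC, Asn): 1 synonymous substitution.
Codon 2 (CAG, Gln): 1 synonymous substitution.
Codon 3 (TTT, Phe): 1 synonymous substitution.
Codon 4 (GTA, Val): 3 synonymous substitutions.
Total: 1 + 1 + 1 + 3 = 6.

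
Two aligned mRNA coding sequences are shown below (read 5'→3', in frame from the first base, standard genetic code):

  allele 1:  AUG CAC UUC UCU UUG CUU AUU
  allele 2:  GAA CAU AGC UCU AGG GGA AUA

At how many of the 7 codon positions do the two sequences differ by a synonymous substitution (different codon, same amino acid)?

2

Codon 1: AUG Met / GAA Glu — nonsynonymous.
Codon 2: CAC His / CAU His — synonymous.
Codon 3: UUC Phe / AGC Ser — nonsynonymous.
Codon 4: UCU Ser / UCU Ser — identical.
Codon 5: UUG Leu / AGG Arg — nonsynonymous.
Codon 6: CUU Leu / GGA Gly — nonsynonymous.
Codon 7: AUU Ile / AUA Ile — synonymous.
Synonymous differences: 2.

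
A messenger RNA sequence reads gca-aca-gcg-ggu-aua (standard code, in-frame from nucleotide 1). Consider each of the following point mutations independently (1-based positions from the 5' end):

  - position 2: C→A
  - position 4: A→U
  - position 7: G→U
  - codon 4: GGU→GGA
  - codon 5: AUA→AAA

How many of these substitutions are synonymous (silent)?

Codon 1: GCA (Ala) → GAA (Glu) — missense.
Codon 2: ACA (Thr) → UCA (Ser) — missense.
Codon 3: GCG (Ala) → UCG (Ser) — missense.
Codon 4: GGU (Gly) → GGA (Gly) — synonymous.
Codon 5: AUA (Ile) → AAA (Lys) — missense.
Synonymous: 1 of 5.

1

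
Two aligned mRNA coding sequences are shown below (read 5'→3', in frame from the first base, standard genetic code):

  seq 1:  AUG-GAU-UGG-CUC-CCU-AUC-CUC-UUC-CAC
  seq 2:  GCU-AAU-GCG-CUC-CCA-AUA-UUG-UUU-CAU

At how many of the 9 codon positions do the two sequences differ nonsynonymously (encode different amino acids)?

3

Codon 1: AUG Met / GCU Ala — nonsynonymous.
Codon 2: GAU Asp / AAU Asn — nonsynonymous.
Codon 3: UGG Trp / GCG Ala — nonsynonymous.
Codon 4: CUC Leu / CUC Leu — identical.
Codon 5: CCU Pro / CCA Pro — synonymous.
Codon 6: AUC Ile / AUA Ile — synonymous.
Codon 7: CUC Leu / UUG Leu — synonymous.
Codon 8: UUC Phe / UUU Phe — synonymous.
Codon 9: CAC His / CAU His — synonymous.
Nonsynonymous differences: 3.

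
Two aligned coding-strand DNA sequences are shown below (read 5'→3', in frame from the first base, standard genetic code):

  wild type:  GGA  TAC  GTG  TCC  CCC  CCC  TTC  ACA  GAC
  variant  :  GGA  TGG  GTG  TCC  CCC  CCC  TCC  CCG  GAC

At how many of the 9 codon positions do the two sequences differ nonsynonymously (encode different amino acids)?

Codon 1: GGA Gly / GGA Gly — identical.
Codon 2: TAC Tyr / TGG Trp — nonsynonymous.
Codon 3: GTG Val / GTG Val — identical.
Codon 4: TCC Ser / TCC Ser — identical.
Codon 5: CCC Pro / CCC Pro — identical.
Codon 6: CCC Pro / CCC Pro — identical.
Codon 7: TTC Phe / TCC Ser — nonsynonymous.
Codon 8: ACA Thr / CCG Pro — nonsynonymous.
Codon 9: GAC Asp / GAC Asp — identical.
Nonsynonymous differences: 3.

3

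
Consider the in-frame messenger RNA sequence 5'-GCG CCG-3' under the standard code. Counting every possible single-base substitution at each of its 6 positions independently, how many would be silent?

Codon 1 (GCG, Ala): 3 synonymous substitutions.
Codon 2 (CCG, Pro): 3 synonymous substitutions.
Total: 3 + 3 = 6.

6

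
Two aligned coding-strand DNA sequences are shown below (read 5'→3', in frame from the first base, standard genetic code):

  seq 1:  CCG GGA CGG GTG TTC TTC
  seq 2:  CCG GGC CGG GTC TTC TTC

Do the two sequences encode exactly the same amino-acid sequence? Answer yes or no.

Codon 1: CCG Pro / CCG Pro — identical.
Codon 2: GGA Gly / GGC Gly — synonymous.
Codon 3: CGG Arg / CGG Arg — identical.
Codon 4: GTG Val / GTC Val — synonymous.
Codon 5: TTC Phe / TTC Phe — identical.
Codon 6: TTC Phe / TTC Phe — identical.
Nonsynonymous differences: 0 → same protein.

yes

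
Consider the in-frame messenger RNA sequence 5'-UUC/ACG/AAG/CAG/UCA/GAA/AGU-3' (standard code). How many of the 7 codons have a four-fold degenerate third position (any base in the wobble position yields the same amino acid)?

Codon 1 UUC (Phe): third position 2-fold.
Codon 2 ACG (Thr): third position 4-fold.
Codon 3 AAG (Lys): third position 2-fold.
Codon 4 CAG (Gln): third position 2-fold.
Codon 5 UCA (Ser): third position 4-fold.
Codon 6 GAA (Glu): third position 2-fold.
Codon 7 AGU (Ser): third position 2-fold.
Four-fold degenerate third positions: 2.

2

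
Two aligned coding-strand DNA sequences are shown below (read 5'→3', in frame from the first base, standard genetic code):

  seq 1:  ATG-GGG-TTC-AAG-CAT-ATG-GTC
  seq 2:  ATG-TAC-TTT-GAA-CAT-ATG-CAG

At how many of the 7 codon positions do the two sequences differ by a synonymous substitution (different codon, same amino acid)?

1

Codon 1: ATG Met / ATG Met — identical.
Codon 2: GGG Gly / TAC Tyr — nonsynonymous.
Codon 3: TTC Phe / TTT Phe — synonymous.
Codon 4: AAG Lys / GAA Glu — nonsynonymous.
Codon 5: CAT His / CAT His — identical.
Codon 6: ATG Met / ATG Met — identical.
Codon 7: GTC Val / CAG Gln — nonsynonymous.
Synonymous differences: 1.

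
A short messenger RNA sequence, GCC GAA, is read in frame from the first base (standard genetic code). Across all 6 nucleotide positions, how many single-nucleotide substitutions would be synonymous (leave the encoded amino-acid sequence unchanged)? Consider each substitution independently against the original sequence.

Codon 1 (GCC, Ala): 3 synonymous substitutions.
Codon 2 (GAA, Glu): 1 synonymous substitution.
Total: 3 + 1 = 4.

4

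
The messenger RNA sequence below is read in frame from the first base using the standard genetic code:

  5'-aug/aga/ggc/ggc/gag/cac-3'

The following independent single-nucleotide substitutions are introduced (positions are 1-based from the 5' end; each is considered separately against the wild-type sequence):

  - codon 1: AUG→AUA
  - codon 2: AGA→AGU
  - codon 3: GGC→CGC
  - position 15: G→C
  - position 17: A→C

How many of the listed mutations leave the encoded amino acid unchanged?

Codon 1: AUG (Met) → AUA (Ile) — missense.
Codon 2: AGA (Arg) → AGU (Ser) — missense.
Codon 3: GGC (Gly) → CGC (Arg) — missense.
Codon 5: GAG (Glu) → GAC (Asp) — missense.
Codon 6: CAC (His) → CCC (Pro) — missense.
Synonymous: 0 of 5.

0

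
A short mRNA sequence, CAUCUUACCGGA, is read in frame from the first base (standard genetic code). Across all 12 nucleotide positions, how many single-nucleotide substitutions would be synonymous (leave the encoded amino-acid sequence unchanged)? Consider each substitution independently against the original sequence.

10

Codon 1 (CAU, His): 1 synonymous substitution.
Codon 2 (CUU, Leu): 3 synonymous substitutions.
Codon 3 (ACC, Thr): 3 synonymous substitutions.
Codon 4 (GGA, Gly): 3 synonymous substitutions.
Total: 1 + 3 + 3 + 3 = 10.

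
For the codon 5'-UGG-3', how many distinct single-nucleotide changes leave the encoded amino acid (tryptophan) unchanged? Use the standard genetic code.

0

Position 1: none → 0 synonymous.
Position 2: none → 0 synonymous.
Position 3: none → 0 synonymous.
Total: 0 + 0 + 0 = 0.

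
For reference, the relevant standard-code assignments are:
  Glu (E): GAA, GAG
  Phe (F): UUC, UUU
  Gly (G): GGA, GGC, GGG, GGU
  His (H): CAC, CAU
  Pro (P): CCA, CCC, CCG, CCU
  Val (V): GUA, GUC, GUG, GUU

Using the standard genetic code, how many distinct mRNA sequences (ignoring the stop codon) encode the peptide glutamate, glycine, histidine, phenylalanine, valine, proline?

Glu: 2 codons.
Gly: 4 codons.
His: 2 codons.
Phe: 2 codons.
Val: 4 codons.
Pro: 4 codons.
2 × 4 × 2 × 2 × 4 × 4 = 512.

512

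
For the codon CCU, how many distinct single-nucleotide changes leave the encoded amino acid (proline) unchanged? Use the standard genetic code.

Position 1: none → 0 synonymous.
Position 2: none → 0 synonymous.
Position 3: CCC, CCA, CCG → 3 synonymous.
Total: 0 + 0 + 3 = 3.

3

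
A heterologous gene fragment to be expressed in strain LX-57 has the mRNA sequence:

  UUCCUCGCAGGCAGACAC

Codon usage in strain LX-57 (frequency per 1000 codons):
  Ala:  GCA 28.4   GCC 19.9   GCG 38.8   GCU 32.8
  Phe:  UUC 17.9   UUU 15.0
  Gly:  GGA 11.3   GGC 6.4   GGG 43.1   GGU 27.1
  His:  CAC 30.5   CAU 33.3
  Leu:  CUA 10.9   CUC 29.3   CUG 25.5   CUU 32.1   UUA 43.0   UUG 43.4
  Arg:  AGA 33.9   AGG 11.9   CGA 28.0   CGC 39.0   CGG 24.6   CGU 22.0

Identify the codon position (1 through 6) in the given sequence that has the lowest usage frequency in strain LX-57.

Codon 1 UUC (Phe): 17.9 per 1000.
Codon 2 CUC (Leu): 29.3 per 1000.
Codon 3 GCA (Ala): 28.4 per 1000.
Codon 4 GGC (Gly): 6.4 per 1000.
Codon 5 AGA (Arg): 33.9 per 1000.
Codon 6 CAC (His): 30.5 per 1000.
Lowest frequency is 6.4 at codon 4.

4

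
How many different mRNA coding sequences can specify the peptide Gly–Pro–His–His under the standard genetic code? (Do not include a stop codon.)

64

Gly: 4 codons.
Pro: 4 codons.
His: 2 codons.
His: 2 codons.
4 × 4 × 2 × 2 = 64.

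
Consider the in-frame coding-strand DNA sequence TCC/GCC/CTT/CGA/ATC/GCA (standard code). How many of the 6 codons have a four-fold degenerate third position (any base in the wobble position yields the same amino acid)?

5

Codon 1 TCC (Ser): third position 4-fold.
Codon 2 GCC (Ala): third position 4-fold.
Codon 3 CTT (Leu): third position 4-fold.
Codon 4 CGA (Arg): third position 4-fold.
Codon 5 ATC (Ile): third position 3-fold.
Codon 6 GCA (Ala): third position 4-fold.
Four-fold degenerate third positions: 5.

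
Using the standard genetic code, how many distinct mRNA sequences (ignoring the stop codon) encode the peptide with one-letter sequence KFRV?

96

Lys: 2 codons.
Phe: 2 codons.
Arg: 6 codons.
Val: 4 codons.
2 × 2 × 6 × 4 = 96.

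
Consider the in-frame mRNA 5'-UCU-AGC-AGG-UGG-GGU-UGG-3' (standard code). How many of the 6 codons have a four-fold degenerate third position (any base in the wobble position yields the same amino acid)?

2

Codon 1 UCU (Ser): third position 4-fold.
Codon 2 AGC (Ser): third position 2-fold.
Codon 3 AGG (Arg): third position 2-fold.
Codon 4 UGG (Trp): third position 1-fold.
Codon 5 GGU (Gly): third position 4-fold.
Codon 6 UGG (Trp): third position 1-fold.
Four-fold degenerate third positions: 2.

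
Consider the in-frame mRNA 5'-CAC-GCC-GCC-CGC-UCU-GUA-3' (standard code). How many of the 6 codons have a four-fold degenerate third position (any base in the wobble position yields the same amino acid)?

5

Codon 1 CAC (His): third position 2-fold.
Codon 2 GCC (Ala): third position 4-fold.
Codon 3 GCC (Ala): third position 4-fold.
Codon 4 CGC (Arg): third position 4-fold.
Codon 5 UCU (Ser): third position 4-fold.
Codon 6 GUA (Val): third position 4-fold.
Four-fold degenerate third positions: 5.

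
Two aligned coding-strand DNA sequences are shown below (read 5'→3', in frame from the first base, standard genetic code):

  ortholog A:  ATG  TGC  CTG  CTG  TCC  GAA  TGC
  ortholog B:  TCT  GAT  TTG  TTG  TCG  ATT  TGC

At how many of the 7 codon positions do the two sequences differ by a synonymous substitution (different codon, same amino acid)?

Codon 1: ATG Met / TCT Ser — nonsynonymous.
Codon 2: TGC Cys / GAT Asp — nonsynonymous.
Codon 3: CTG Leu / TTG Leu — synonymous.
Codon 4: CTG Leu / TTG Leu — synonymous.
Codon 5: TCC Ser / TCG Ser — synonymous.
Codon 6: GAA Glu / ATT Ile — nonsynonymous.
Codon 7: TGC Cys / TGC Cys — identical.
Synonymous differences: 3.

3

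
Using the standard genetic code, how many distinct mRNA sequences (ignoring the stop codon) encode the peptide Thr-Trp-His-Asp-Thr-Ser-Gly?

Thr: 4 codons.
Trp: 1 codon.
His: 2 codons.
Asp: 2 codons.
Thr: 4 codons.
Ser: 6 codons.
Gly: 4 codons.
4 × 1 × 2 × 2 × 4 × 6 × 4 = 1536.

1536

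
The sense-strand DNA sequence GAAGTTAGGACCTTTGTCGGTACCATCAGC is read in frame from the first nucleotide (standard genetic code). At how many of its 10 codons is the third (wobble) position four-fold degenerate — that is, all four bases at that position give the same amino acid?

5

Codon 1 GAA (Glu): third position 2-fold.
Codon 2 GTT (Val): third position 4-fold.
Codon 3 AGG (Arg): third position 2-fold.
Codon 4 ACC (Thr): third position 4-fold.
Codon 5 TTT (Phe): third position 2-fold.
Codon 6 GTC (Val): third position 4-fold.
Codon 7 GGT (Gly): third position 4-fold.
Codon 8 ACC (Thr): third position 4-fold.
Codon 9 ATC (Ile): third position 3-fold.
Codon 10 AGC (Ser): third position 2-fold.
Four-fold degenerate third positions: 5.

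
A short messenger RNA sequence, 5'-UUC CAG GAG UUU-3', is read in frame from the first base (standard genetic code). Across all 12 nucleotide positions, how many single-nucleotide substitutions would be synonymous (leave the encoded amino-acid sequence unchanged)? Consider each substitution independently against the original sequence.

Codon 1 (UUC, Phe): 1 synonymous substitution.
Codon 2 (CAG, Gln): 1 synonymous substitution.
Codon 3 (GAG, Glu): 1 synonymous substitution.
Codon 4 (UUU, Phe): 1 synonymous substitution.
Total: 1 + 1 + 1 + 1 = 4.

4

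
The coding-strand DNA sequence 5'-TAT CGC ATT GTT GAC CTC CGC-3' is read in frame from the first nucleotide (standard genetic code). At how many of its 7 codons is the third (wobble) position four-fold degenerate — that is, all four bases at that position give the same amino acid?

4

Codon 1 TAT (Tyr): third position 2-fold.
Codon 2 CGC (Arg): third position 4-fold.
Codon 3 ATT (Ile): third position 3-fold.
Codon 4 GTT (Val): third position 4-fold.
Codon 5 GAC (Asp): third position 2-fold.
Codon 6 CTC (Leu): third position 4-fold.
Codon 7 CGC (Arg): third position 4-fold.
Four-fold degenerate third positions: 4.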